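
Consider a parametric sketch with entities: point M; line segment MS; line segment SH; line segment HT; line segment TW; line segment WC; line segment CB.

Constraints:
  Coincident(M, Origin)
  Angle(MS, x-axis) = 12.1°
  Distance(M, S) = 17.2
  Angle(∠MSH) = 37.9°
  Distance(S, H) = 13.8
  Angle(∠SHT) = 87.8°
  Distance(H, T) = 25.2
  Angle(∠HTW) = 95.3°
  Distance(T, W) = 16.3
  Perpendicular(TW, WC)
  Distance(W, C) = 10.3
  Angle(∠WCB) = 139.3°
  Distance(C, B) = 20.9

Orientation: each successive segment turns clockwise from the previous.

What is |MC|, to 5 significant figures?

18.329

M is at the origin; MS runs at 12.1° with length 17.2, so S = (16.818, 3.6054). ∠MSH = 37.9° gives SH at -130.00° from the x-axis; with |SH| = 13.8, H = (7.9474, -6.9660). ∠SHT = 87.8° gives HT at 137.80° from the x-axis; with |HT| = 25.2, T = (-10.721, 9.9614). ∠HTW = 95.3° gives TW at 53.100° from the x-axis; with |TW| = 16.3, W = (-0.93402, 22.996). The perpendicularity gives WC at right angles to TW, so WC runs at -36.900°; with |WC| = 10.3, C = (7.3027, 16.812). Then |MC| = |C − M| = 18.329.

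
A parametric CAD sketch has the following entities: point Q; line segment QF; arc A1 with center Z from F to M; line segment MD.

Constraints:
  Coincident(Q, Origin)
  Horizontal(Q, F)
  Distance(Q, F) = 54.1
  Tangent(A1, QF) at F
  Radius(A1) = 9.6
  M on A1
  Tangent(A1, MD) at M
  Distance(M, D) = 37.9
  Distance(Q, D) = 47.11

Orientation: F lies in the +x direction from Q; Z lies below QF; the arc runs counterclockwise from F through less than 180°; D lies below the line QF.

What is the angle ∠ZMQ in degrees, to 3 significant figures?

158°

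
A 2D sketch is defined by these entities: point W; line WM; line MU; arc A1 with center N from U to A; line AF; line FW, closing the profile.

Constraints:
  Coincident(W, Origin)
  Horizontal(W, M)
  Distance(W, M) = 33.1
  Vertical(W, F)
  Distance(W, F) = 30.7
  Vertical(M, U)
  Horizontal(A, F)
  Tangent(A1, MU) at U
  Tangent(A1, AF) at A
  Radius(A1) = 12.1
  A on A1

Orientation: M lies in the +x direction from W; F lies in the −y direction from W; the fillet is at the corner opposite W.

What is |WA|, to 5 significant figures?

37.195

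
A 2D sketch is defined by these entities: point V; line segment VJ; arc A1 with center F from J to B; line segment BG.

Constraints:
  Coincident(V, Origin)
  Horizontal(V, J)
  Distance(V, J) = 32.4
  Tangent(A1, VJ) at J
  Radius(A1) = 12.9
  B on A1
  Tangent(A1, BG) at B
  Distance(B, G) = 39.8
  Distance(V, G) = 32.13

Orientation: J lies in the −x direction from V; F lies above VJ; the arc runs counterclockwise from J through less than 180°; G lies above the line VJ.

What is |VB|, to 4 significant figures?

23.62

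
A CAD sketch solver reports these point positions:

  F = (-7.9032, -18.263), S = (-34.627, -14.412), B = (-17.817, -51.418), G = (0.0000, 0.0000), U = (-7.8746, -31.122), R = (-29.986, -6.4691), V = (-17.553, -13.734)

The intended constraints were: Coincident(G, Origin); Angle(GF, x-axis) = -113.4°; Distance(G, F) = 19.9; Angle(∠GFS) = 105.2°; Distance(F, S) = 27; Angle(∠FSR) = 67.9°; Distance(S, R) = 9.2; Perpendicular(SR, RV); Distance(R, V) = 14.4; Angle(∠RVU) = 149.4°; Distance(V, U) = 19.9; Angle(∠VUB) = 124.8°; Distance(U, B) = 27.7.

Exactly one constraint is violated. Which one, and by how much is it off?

Distance(U, B) = 27.7 — off by 5.10.

G = (0.00, 0.00) ✓; GF at -113.4° ✓; |GF| = 19.90 ✓; ∠GFS = 105.2° ✓; |FS| = 27.00 ✓; ∠FSR = 67.90° ✓; |SR| = 9.199 ✓; ∠(SR, RV) = 90.00° ✓; |RV| = 14.40 ✓; ∠RVU = 149.4° ✓; |VU| = 19.90 ✓; ∠VUB = 124.8° ✓; |UB| = 22.60 ✗.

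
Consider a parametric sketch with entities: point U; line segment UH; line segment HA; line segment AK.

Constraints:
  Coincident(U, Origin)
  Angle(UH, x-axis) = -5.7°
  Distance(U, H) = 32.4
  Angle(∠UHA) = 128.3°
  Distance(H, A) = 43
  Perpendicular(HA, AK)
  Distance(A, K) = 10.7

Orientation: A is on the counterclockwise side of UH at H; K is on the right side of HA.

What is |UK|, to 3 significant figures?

72.7

U is at the origin; UH runs at -5.7° with length 32.4, so H = 32.4·(cos -5.7°, sin -5.7°) = (32.2, -3.22). ∠UHA = 128.3°, so HA runs at -5.7° + (180° − 128.3°) = 46.0° from the x-axis; with |HA| = 43.0, A = H + 43.0·(cos 46.0°, sin 46.0°) = (62.1, 27.7). The perpendicularity gives AK at right angles to HA; with |AK| = 10.7 on the right of HA, K = A + 10.7·(0.719, -0.695) = (69.8, 20.3). Then |UK| = |K − U| = 72.7.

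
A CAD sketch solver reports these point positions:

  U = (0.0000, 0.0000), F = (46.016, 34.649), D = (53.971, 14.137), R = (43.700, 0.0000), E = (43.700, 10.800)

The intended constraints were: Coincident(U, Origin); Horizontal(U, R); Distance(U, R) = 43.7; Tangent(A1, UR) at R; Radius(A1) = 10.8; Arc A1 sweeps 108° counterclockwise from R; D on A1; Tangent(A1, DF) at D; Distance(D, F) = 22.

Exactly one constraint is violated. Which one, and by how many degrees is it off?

Tangent(A1, DF) at D — off by 3.20°.

U = (0.00, 0.00) ✓; U.y = 0.00, R.y = 0.00 ✓; |UR| = 43.70 ✓; ∠(ER, RU) = 90.00° ✓; |ER| = 10.80 ✓; bearing(E→D) − bearing(E→R) = 108.0° ✓; |ED| = 10.80 ✓; ∠(ED, DF) = 86.80° ✗; |DF| = 22.00 ✓.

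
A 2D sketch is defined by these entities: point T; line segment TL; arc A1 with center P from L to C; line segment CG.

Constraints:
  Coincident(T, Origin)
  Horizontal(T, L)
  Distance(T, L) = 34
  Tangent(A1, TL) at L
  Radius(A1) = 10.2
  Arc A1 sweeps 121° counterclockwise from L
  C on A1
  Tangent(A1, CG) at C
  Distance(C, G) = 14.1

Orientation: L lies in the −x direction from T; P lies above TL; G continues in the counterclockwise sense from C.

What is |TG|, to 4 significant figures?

42.61

T is at the origin; T and L share the same y with |TL| = 34.0 and L on the −x side, so L = (-34.00, 0.000). The tangent condition forces PL to be normal to TL, so P = L + (0, 10.2) = (-34.00, 10.20). On A1, L sits at bearing -90° from P; a 121° counterclockwise sweep puts C at bearing 31°, so C = P + 10.2·(cos 31°, sin 31°) = (-25.26, 15.45). A1 meets CG tangentially, so PC is at right angles to CG, so CG runs along (−sin 31°, cos 31°); with |CG| = 14.1, G = (-32.52, 27.54). Then |TG| = |G − T| = 42.61.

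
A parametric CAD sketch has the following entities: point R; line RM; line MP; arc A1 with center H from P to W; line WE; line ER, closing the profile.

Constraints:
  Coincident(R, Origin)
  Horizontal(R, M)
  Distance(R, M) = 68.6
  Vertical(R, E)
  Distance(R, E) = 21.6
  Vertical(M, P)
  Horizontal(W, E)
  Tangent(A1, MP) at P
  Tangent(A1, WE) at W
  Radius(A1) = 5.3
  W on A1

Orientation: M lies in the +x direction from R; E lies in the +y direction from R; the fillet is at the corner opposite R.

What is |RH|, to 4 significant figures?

65.36

R is at the origin; R and M share the same y with |RM| = 68.6 and M on the +x side, so M = (68.60, 0.000). R and E share the same x with |RE| = 21.6 and E on the +y side, so E = (0.000, 21.60). The virtual corner opposite R is at (68.60, 21.60). A1 meets MP tangentially, so HP is at right angles to MP and A1 meets WE tangentially, so HW is at right angles to WE, with radius 5.3, so the center H sits 5.3 in from both sides at H = (63.30, 16.30). Then |RH| = |H − R| = 65.36.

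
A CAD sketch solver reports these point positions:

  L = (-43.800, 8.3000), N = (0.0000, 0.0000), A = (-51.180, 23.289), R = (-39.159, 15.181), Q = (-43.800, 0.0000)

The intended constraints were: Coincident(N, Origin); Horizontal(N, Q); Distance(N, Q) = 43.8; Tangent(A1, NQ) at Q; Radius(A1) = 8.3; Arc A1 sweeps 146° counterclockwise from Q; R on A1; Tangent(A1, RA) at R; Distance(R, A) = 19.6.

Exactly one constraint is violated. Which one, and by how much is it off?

Distance(R, A) = 19.6 — off by 5.10.

N = (0.00, 0.00) ✓; N.y = 0.00, Q.y = 0.00 ✓; |NQ| = 43.80 ✓; ∠(LQ, QN) = 90.00° ✓; |LQ| = 8.300 ✓; bearing(L→R) − bearing(L→Q) = 146.0° ✓; |LR| = 8.300 ✓; ∠(LR, RA) = 90.00° ✓; |RA| = 14.50 ✗.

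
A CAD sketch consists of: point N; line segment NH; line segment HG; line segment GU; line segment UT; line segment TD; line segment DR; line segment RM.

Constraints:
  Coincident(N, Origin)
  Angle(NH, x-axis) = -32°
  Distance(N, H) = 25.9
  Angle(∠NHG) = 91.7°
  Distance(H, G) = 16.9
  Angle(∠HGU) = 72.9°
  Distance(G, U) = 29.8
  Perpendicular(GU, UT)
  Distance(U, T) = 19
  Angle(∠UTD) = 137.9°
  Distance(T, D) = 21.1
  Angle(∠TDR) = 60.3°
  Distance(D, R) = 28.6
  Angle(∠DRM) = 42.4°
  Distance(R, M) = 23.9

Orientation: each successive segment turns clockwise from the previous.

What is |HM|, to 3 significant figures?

22.8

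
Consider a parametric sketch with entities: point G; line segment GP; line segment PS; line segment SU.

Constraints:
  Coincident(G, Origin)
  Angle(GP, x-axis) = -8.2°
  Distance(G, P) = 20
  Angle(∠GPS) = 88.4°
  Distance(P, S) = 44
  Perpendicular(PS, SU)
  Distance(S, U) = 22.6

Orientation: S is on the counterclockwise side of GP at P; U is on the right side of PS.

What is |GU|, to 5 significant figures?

60.838

∠GPS = 88.4°, so PS runs at -8.2° + (180° − 88.4°) = 83.400° from the x-axis; with |PS| = 44.0, S = P + 44.0·(cos 83.400°, sin 83.400°) = (24.853, 40.856). PS is perpendicular to SU; with |SU| = 22.6 on the right of PS, U = S + 22.6·(0.99337, -0.11494) = (47.303, 38.258). Then |GU| = |U − G| = 60.838.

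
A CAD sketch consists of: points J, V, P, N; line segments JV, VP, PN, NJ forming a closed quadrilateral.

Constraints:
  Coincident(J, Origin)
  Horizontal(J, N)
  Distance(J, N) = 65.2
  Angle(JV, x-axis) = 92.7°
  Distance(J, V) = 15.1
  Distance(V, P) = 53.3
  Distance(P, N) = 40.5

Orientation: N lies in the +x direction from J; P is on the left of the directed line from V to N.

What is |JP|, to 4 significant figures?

60.42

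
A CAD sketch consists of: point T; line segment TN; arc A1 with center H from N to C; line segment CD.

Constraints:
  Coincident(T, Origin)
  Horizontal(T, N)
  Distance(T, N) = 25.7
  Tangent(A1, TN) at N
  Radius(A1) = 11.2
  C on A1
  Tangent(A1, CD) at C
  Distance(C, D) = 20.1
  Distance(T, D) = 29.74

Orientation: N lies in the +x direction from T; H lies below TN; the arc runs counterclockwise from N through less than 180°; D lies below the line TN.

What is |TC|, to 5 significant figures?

17.094

T is at the origin; T and N share the same y with |TN| = 25.7 and N on the +x side, so N = (25.700, 0.0000). The tangent condition forces HN to be normal to TN, so H = N + (0, -11.2) = (25.700, -11.200). Since HC ⟂ CD (tangency), |HD| = √(11.2² + 20.1²) = 23.010 regardless of where C sits on A1. So D lies on both circle(T, 29.74) and circle(H, 23.010); the below-TN intersection is D = (9.9899, -28.012). C is the foot of the tangent from D: C = (14.829, -8.5033).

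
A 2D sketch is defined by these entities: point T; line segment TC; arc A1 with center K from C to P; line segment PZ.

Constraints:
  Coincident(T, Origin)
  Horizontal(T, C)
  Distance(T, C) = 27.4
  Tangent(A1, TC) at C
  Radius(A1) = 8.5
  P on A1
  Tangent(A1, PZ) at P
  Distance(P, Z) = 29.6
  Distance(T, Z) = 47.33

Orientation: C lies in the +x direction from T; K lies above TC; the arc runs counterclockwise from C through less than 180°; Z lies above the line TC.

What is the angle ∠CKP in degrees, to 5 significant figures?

107.87°

T is at the origin; TC is horizontal with |TC| = 27.4 and C on the +x side, so C = (27.400, 0.0000). The tangent condition forces KC to be normal to TC, so K = C + (0, 8.5) = (27.400, 8.5000). Since KP ⟂ PZ (tangency), |KZ| = √(8.5² + 29.6²) = 30.796 regardless of where P sits on A1. So Z lies on both circle(T, 47.33) and circle(K, 30.796); the above-TC intersection is Z = (26.404, 39.280). P is the foot of the tangent from Z: P = (35.490, 11.109).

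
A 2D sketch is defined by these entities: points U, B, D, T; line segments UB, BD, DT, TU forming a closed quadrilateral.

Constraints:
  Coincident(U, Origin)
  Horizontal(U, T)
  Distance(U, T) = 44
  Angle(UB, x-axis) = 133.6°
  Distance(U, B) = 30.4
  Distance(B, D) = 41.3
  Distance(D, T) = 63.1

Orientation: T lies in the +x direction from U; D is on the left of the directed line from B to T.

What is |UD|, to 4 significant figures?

52.25

U is at the origin; UT is horizontal with |UT| = 44.0 and T in +x, so T = (44.0, 0). UB runs at 133.6° with |UB| = 30.4, so B = (-20.96, 22.01). D is determined by |BD| = 41.3 and |DT| = 63.1 together: it lies at the intersection of circle(B, 41.3) and circle(T, 63.1). With |BT| = 68.59, the foot of the radical line on BT is 17.71 from B and the perpendicular offset is √(41.3² − 17.71²) = 37.31. Taking the left-of-BT solution: D = (7.781, 51.67).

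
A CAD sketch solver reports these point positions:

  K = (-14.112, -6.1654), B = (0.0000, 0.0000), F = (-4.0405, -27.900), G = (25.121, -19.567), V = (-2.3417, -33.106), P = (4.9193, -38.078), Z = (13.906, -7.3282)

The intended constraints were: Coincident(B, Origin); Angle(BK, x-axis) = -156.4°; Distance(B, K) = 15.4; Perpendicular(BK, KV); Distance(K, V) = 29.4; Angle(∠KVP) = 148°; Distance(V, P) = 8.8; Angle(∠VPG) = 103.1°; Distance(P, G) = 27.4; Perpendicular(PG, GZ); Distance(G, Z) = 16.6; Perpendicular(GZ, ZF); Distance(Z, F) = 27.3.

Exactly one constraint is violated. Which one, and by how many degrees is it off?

Perpendicular(GZ, ZF) — off by 6.40°.

B = (0.00, 0.00) ✓; BK at -156.4° ✓; |BK| = 15.40 ✓; ∠(BK, KV) = 90.00° ✓; |KV| = 29.40 ✓; ∠KVP = 148.0° ✓; |VP| = 8.800 ✓; ∠VPG = 103.1° ✓; |PG| = 27.40 ✓; ∠(PG, GZ) = 90.00° ✓; |GZ| = 16.60 ✓; ∠(GZ, ZF) = 96.40° ✗; |ZF| = 27.30 ✓.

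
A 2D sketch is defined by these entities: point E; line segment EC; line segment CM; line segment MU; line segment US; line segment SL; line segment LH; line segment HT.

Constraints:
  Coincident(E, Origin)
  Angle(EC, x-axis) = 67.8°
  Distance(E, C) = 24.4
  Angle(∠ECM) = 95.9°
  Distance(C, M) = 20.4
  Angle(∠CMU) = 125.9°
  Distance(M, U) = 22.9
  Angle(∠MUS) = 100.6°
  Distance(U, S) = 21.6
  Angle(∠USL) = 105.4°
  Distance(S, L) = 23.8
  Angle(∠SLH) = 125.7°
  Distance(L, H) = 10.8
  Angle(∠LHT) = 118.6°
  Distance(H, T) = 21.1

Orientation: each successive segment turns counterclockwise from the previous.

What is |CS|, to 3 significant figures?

39.1

E is at the origin; EC runs at 67.8° with length 24.4, so C = (9.22, 22.6). ∠ECM = 95.9° gives CM at 152° from the x-axis; with |CM| = 20.4, M = (-8.78, 32.2). ∠CMU = 125.9° gives MU at -154° from the x-axis; with |MU| = 22.9, U = (-29.4, 22.2). ∠MUS = 100.6° gives US at -74.6° from the x-axis; with |US| = 21.6, S = (-23.6, 1.34). Then |CS| = |S − C| = 39.1.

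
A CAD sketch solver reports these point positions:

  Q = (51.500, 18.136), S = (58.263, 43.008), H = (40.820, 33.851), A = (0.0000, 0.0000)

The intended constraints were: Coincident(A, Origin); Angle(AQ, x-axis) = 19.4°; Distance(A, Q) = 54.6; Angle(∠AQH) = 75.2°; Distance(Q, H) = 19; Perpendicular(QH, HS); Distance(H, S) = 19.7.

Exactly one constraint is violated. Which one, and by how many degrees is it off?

Perpendicular(QH, HS) — off by 6.50°.

A = (0.00, 0.00) ✓; AQ at 19.40° ✓; |AQ| = 54.60 ✓; ∠AQH = 75.20° ✓; |QH| = 19.00 ✓; ∠(QH, HS) = 96.50° ✗; |HS| = 19.70 ✓.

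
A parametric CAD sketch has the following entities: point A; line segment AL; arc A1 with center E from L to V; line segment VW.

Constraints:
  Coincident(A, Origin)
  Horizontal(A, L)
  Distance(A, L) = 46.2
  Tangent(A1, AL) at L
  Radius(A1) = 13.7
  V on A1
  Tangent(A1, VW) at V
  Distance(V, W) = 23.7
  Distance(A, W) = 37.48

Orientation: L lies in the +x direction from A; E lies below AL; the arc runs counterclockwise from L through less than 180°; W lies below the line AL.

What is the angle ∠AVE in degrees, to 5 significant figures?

167.25°

A is at the origin; A and L share the same y with |AL| = 46.2 and L on the +x side, so L = (46.200, 0.0000). The tangent condition forces EL to be normal to AL, so E = L + (0, -13.7) = (46.200, -13.700). Since EV ⟂ VW (tangency), |EW| = √(13.7² + 23.7²) = 27.375 regardless of where V sits on A1. So W lies on both circle(A, 37.48) and circle(E, 27.375); the below-AL intersection is W = (23.587, -29.128). V is the foot of the tangent from W: V = (33.852, -7.7661).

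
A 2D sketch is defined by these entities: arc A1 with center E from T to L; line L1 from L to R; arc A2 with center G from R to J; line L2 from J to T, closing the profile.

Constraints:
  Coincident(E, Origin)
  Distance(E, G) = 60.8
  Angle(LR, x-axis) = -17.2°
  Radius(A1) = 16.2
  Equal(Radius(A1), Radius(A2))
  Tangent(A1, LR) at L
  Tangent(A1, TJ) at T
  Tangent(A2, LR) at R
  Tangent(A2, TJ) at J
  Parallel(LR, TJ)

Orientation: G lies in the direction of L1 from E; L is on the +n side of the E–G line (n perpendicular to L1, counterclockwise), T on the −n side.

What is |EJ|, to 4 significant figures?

62.92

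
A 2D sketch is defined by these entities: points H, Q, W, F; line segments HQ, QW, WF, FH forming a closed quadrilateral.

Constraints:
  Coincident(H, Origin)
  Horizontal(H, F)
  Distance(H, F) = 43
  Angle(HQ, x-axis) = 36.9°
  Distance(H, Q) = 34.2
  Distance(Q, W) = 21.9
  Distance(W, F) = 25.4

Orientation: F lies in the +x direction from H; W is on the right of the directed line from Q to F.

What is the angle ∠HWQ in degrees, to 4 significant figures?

119.4°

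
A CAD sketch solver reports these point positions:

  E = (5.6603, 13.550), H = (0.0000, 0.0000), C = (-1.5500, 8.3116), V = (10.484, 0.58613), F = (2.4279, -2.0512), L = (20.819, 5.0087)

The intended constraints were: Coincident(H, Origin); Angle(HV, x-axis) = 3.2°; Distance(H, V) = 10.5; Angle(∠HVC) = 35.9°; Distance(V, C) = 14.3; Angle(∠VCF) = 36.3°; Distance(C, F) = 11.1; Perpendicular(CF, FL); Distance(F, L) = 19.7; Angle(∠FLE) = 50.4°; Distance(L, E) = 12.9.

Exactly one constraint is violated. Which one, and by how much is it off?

Distance(L, E) = 12.9 — off by 4.50.

H = (0.00, 0.00) ✓; HV at 3.200° ✓; |HV| = 10.50 ✓; ∠HVC = 35.90° ✓; |VC| = 14.30 ✓; ∠VCF = 36.30° ✓; |CF| = 11.10 ✓; ∠(CF, FL) = 90.00° ✓; |FL| = 19.70 ✓; ∠FLE = 50.40° ✓; |LE| = 17.40 ✗.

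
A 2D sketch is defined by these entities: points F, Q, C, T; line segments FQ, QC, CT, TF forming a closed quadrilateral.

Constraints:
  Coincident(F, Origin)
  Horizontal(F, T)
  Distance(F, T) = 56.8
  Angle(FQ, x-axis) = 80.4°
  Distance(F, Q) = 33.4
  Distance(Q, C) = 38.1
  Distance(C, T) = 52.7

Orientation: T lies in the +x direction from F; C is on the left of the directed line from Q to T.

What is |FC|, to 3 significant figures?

63.7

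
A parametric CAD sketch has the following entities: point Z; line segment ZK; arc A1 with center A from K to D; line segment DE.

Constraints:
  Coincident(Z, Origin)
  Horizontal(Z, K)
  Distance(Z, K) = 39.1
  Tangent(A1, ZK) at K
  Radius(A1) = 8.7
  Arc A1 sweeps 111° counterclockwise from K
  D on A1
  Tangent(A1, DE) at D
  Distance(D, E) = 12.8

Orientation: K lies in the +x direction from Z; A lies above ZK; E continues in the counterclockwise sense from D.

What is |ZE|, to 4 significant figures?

48.81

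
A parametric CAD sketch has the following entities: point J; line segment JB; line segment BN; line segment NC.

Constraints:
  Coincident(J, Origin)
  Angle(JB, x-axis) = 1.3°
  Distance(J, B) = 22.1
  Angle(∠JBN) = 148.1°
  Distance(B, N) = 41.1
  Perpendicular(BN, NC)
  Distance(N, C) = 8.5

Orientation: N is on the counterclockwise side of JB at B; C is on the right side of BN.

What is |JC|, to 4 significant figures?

63.17

J is at the origin; JB runs at 1.3° with length 22.1, so B = 22.1·(cos 1.3°, sin 1.3°) = (22.09, 0.5014). ∠JBN = 148.1°, so BN runs at 1.3° + (180° − 148.1°) = 33.20° from the x-axis; with |BN| = 41.1, N = B + 41.1·(cos 33.20°, sin 33.20°) = (56.49, 23.01). The perpendicularity gives NC at right angles to BN; with |NC| = 8.5 on the right of BN, C = N + 8.5·(0.5476, -0.8368) = (61.14, 15.89). Then |JC| = |C − J| = 63.17.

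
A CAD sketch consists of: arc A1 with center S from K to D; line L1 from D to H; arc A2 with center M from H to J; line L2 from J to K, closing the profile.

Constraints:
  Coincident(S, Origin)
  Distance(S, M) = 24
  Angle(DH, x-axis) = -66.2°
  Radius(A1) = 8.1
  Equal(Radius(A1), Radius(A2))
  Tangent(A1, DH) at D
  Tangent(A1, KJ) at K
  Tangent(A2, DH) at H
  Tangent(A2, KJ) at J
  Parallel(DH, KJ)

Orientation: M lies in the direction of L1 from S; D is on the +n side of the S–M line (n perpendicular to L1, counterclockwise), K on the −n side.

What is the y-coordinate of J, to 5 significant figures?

-25.228

The slot axis is L1's direction at -66.2°, so u = (cos -66.2°, sin -66.2°) = (0.40355, -0.91496) and n = (−sin -66.2°, cos -66.2°) = (0.91496, 0.40355). S is at the origin and M lies 24.0 along u from S, so M = 24.0·u = (9.6851, -21.959). Tangency of A1 to both parallel lines with radius 8.1 puts D and K at S ± 8.1·n: D = (7.4112, 3.2687), K = (-7.4112, -3.2687). Equal radii place H and J the same way about M: H = M + 8.1·n = (17.096, -18.690), J = M − 8.1·n = (2.2739, -25.228). So J.y = -25.228.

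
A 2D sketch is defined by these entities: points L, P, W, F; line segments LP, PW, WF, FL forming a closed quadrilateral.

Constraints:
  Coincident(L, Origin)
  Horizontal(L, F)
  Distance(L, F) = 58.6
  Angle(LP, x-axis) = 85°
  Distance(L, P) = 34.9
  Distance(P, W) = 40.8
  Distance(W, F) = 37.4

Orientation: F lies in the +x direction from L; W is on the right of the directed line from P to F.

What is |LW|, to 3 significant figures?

21.3

L is at the origin; LF is horizontal with |LF| = 58.6 and F in +x, so F = (58.6, 0). LP runs at 85.0° with |LP| = 34.9, so P = (3.04, 34.8). W is determined by |PW| = 40.8 and |WF| = 37.4 together: it lies at the intersection of circle(P, 40.8) and circle(F, 37.4). With |PF| = 65.5, the foot of the radical line on PF is 34.8 from P and the perpendicular offset is √(40.8² − 34.8²) = 21.3. Taking the right-of-PF solution: W = (21.2, -1.75).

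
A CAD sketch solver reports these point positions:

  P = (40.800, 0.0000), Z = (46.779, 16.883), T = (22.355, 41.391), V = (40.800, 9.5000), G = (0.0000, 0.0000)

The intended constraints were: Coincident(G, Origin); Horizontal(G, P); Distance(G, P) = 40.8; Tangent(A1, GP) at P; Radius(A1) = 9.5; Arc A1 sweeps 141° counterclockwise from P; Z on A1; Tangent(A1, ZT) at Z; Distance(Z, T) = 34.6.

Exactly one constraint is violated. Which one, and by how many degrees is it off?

Tangent(A1, ZT) at Z — off by 6.10°.

G = (0.00, 0.00) ✓; G.y = 0.00, P.y = 0.00 ✓; |GP| = 40.80 ✓; ∠(VP, PG) = 90.00° ✓; |VP| = 9.500 ✓; bearing(V→Z) − bearing(V→P) = 141.0° ✓; |VZ| = 9.500 ✓; ∠(VZ, ZT) = 96.10° ✗; |ZT| = 34.60 ✓.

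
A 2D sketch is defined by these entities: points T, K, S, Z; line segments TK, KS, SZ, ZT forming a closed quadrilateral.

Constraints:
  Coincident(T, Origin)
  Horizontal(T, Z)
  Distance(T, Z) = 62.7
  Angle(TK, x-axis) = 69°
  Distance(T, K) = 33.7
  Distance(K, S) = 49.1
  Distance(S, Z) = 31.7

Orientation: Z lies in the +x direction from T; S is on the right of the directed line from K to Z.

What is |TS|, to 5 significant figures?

35.936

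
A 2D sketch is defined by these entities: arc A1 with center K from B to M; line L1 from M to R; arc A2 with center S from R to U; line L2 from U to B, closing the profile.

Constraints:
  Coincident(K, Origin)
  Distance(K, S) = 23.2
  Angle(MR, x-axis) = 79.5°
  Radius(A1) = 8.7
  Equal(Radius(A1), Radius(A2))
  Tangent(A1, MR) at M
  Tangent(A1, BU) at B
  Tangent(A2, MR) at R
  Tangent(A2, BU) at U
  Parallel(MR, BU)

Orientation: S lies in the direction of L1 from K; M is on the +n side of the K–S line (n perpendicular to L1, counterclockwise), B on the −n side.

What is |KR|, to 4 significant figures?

24.78

Tangency of A1 to both parallel lines with radius 8.7 puts M and B at K ± 8.7·n: M = (-8.554, 1.585), B = (8.554, -1.585). Equal radii place R and U the same way about S: R = S + 8.7·n = (-4.326, 24.40), U = S − 8.7·n = (12.78, 21.23). Then |KR| = |R − K| = 24.78.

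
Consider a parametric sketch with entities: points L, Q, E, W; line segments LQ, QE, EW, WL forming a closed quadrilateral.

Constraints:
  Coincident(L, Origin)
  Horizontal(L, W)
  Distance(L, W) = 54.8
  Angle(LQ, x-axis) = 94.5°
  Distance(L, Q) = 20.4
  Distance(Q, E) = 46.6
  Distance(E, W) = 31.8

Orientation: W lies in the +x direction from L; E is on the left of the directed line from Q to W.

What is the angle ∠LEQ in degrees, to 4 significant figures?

22.35°

L is at the origin; LW is horizontal with |LW| = 54.8 and W in +x, so W = (54.8, 0). LQ runs at 94.5° with |LQ| = 20.4, so Q = (-1.601, 20.34). E is determined by |QE| = 46.6 and |EW| = 31.8 together: it lies at the intersection of circle(Q, 46.6) and circle(W, 31.8). With |QW| = 59.96, the foot of the radical line on QW is 39.65 from Q and the perpendicular offset is √(46.6² − 39.65²) = 24.48. Taking the left-of-QW solution: E = (44.01, 29.91).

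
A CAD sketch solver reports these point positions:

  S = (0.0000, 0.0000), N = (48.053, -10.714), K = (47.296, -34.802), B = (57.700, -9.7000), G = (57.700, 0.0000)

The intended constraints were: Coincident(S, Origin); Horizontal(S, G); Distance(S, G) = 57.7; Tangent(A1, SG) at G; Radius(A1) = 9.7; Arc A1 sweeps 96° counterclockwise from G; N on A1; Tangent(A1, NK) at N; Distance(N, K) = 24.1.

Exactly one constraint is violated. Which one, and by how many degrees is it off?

Tangent(A1, NK) at N — off by 7.80°.

S = (0.00, 0.00) ✓; S.y = 0.00, G.y = 0.00 ✓; |SG| = 57.70 ✓; ∠(BG, GS) = 90.00° ✓; |BG| = 9.700 ✓; bearing(B→N) − bearing(B→G) = 96.00° ✓; |BN| = 9.700 ✓; ∠(BN, NK) = 97.80° ✗; |NK| = 24.10 ✓.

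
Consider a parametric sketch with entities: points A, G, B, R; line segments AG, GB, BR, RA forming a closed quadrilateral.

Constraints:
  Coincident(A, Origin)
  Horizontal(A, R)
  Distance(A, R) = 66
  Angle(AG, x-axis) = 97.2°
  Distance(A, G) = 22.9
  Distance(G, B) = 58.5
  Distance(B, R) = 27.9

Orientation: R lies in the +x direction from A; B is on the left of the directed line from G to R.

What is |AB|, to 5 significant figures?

61.273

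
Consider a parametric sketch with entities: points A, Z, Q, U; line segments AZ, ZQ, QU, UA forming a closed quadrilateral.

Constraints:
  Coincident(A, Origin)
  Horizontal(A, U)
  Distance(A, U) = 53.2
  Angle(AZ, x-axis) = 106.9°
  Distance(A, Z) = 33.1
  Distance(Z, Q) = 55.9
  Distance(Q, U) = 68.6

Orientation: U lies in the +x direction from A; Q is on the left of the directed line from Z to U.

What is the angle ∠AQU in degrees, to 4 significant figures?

43.42°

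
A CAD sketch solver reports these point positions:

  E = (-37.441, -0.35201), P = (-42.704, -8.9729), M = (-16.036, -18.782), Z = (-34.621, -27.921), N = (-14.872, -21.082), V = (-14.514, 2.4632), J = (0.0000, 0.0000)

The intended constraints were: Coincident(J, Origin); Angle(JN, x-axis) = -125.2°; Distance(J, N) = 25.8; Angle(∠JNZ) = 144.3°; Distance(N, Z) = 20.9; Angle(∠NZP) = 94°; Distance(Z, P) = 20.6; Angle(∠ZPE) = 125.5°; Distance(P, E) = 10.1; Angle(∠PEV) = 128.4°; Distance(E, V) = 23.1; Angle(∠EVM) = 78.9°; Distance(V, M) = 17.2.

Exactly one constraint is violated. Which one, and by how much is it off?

Distance(V, M) = 17.2 — off by 4.10.

J = (0.00, 0.00) ✓; JN at -125.2° ✓; |JN| = 25.80 ✓; ∠JNZ = 144.3° ✓; |NZ| = 20.90 ✓; ∠NZP = 94.00° ✓; |ZP| = 20.60 ✓; ∠ZPE = 125.5° ✓; |PE| = 10.10 ✓; ∠PEV = 128.4° ✓; |EV| = 23.10 ✓; ∠EVM = 78.90° ✓; |VM| = 21.30 ✗.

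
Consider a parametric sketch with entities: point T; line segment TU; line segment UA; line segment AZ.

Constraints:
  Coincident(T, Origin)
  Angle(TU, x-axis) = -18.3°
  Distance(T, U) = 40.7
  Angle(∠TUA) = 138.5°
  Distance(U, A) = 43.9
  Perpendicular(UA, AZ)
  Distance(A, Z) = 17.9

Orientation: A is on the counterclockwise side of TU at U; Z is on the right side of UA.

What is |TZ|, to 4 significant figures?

86.87

T is at the origin; TU runs at -18.3° with length 40.7, so U = 40.7·(cos -18.3°, sin -18.3°) = (38.64, -12.78). ∠TUA = 138.5°, so UA runs at -18.3° + (180° − 138.5°) = 23.20° from the x-axis; with |UA| = 43.9, A = U + 43.9·(cos 23.20°, sin 23.20°) = (78.99, 4.515). UA is perpendicular to AZ; with |AZ| = 17.9 on the right of UA, Z = A + 17.9·(0.3939, -0.9191) = (86.04, -11.94). Then |TZ| = |Z − T| = 86.87.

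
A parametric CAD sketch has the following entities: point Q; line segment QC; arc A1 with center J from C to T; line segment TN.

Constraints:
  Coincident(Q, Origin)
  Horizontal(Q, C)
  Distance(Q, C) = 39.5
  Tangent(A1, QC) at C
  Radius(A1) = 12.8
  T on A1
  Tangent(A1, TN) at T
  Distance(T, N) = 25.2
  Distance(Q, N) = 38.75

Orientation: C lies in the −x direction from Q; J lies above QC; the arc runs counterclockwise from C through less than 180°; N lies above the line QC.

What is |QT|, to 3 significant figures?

28.7

Q is at the origin; QC is horizontal with |QC| = 39.5 and C on the −x side, so C = (-39.5, 0.00). The tangent condition forces JC to be normal to QC, so J = C + (0, 12.8) = (-39.5, 12.8). Since JT ⟂ TN (tangency), |JN| = √(12.8² + 25.2²) = 28.3 regardless of where T sits on A1. So N lies on both circle(Q, 38.75) and circle(J, 28.3); the above-QC intersection is N = (-20.0, 33.2). T is the foot of the tangent from N: T = (-27.2, 9.10).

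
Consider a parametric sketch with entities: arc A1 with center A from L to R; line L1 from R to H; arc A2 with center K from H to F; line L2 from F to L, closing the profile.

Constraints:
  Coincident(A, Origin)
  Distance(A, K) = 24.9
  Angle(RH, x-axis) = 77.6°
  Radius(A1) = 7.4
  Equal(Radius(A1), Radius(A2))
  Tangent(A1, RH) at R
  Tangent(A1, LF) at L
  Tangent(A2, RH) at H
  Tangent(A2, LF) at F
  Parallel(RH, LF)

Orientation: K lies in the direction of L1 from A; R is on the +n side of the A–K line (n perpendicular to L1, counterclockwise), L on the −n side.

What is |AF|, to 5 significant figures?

25.976

The slot axis is L1's direction at 77.6°, so u = (cos 77.6°, sin 77.6°) = (0.21474, 0.97667) and n = (−sin 77.6°, cos 77.6°) = (-0.97667, 0.21474). A is at the origin and K lies 24.9 along u from A, so K = 24.9·u = (5.3469, 24.319). Tangency of A1 to both parallel lines with radius 7.4 puts R and L at A ± 7.4·n: R = (-7.2274, 1.5890), L = (7.2274, -1.5890). Equal radii place H and F the same way about K: H = K + 7.4·n = (-1.8805, 25.908), F = K − 7.4·n = (12.574, 22.730). Then |AF| = |F − A| = 25.976.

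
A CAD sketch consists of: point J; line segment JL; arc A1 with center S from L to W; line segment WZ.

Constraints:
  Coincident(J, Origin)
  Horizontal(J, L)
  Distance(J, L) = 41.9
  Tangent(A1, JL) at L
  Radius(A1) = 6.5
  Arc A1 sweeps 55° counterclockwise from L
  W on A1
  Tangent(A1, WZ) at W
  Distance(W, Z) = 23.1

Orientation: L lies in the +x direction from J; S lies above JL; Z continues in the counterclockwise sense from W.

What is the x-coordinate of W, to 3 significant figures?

47.2

J is at the origin; J and L share the same y with |JL| = 41.9 and L on the +x side, so L = (41.9, 0.00). The tangent condition forces SL to be normal to JL, so S = L + (0, 6.5) = (41.9, 6.50). On A1, L sits at bearing -90° from S; a 55° counterclockwise sweep puts W at bearing -35°, so W = S + 6.5·(cos -35°, sin -35°) = (47.2, 2.77). So W.x = 47.2.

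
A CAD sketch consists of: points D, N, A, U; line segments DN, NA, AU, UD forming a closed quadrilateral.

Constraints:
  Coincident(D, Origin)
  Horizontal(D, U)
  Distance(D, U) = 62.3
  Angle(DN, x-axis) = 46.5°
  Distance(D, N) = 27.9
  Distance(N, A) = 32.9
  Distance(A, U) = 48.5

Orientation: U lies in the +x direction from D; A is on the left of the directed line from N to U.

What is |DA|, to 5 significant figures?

60.800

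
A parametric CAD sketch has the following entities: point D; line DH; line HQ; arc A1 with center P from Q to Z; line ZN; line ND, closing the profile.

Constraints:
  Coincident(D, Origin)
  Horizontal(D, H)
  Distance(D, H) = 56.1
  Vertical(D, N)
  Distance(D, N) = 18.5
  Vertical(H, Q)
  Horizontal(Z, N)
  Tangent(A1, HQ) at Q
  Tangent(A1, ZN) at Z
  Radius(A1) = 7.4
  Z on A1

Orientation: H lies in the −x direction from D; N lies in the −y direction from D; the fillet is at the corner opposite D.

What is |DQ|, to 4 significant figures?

57.19

D is at the origin; DH is horizontal with |DH| = 56.1 and H on the −x side, so H = (-56.10, 0.000). D and N share the same x with |DN| = 18.5 and N on the −y side, so N = (0.000, -18.50). The virtual corner opposite D is at (-56.10, -18.50). Tangency of A1 to HQ means the radius PQ is perpendicular to HQ and tangency of A1 to ZN means the radius PZ is perpendicular to ZN, with radius 7.4, so the center P sits 7.4 in from both sides at P = (-48.70, -11.10). That places the tangent points at Q = (-56.10, -11.10) on HQ and Z = (-48.70, -18.50) on ZN. Then |DQ| = |Q − D| = 57.19.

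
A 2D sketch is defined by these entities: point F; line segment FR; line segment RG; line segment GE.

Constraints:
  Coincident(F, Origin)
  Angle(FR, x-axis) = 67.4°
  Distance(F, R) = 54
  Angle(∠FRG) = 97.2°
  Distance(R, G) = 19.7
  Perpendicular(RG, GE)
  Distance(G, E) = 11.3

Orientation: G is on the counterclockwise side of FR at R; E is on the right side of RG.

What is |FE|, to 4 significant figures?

70.07

F is at the origin; FR runs at 67.4° with length 54.0, so R = 54.0·(cos 67.4°, sin 67.4°) = (20.75, 49.85). ∠FRG = 97.2°, so RG runs at 67.4° + (180° − 97.2°) = 150.2° from the x-axis; with |RG| = 19.7, G = R + 19.7·(cos 150.2°, sin 150.2°) = (3.657, 59.64). RG ⟂ GE; with |GE| = 11.3 on the right of RG, E = G + 11.3·(0.4970, 0.8678) = (9.273, 69.45). Then |FE| = |E − F| = 70.07.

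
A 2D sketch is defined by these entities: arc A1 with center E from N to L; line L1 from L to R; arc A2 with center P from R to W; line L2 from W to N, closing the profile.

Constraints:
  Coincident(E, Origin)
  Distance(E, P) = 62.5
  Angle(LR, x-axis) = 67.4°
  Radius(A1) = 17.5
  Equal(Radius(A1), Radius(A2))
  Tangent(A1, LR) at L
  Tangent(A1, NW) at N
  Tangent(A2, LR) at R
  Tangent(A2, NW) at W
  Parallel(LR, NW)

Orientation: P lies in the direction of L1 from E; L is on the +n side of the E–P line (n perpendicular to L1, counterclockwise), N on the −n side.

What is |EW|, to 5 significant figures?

64.904

The slot axis is L1's direction at 67.4°, so u = (cos 67.4°, sin 67.4°) = (0.38430, 0.92321) and n = (−sin 67.4°, cos 67.4°) = (-0.92321, 0.38430). E is at the origin and P lies 62.5 along u from E, so P = 62.5·u = (24.018, 57.701). Tangency of A1 to both parallel lines with radius 17.5 puts L and N at E ± 17.5·n: L = (-16.156, 6.7252), N = (16.156, -6.7252). Equal radii place R and W the same way about P: R = P + 17.5·n = (7.8623, 64.426), W = P − 17.5·n = (40.175, 50.975). Then |EW| = |W − E| = 64.904.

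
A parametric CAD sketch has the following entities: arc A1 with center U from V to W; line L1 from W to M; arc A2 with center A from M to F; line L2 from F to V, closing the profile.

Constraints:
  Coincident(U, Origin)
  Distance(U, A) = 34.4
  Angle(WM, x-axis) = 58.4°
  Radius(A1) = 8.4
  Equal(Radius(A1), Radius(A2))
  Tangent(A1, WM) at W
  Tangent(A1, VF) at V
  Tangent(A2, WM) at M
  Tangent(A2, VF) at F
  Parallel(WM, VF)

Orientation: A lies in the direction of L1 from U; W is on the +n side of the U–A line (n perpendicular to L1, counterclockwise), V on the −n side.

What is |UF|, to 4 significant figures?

35.41

Tangency of A1 to both parallel lines with radius 8.4 puts W and V at U ± 8.4·n: W = (-7.155, 4.401), V = (7.155, -4.401). Equal radii place M and F the same way about A: M = A + 8.4·n = (10.87, 33.70), F = A − 8.4·n = (25.18, 24.90). Then |UF| = |F − U| = 35.41.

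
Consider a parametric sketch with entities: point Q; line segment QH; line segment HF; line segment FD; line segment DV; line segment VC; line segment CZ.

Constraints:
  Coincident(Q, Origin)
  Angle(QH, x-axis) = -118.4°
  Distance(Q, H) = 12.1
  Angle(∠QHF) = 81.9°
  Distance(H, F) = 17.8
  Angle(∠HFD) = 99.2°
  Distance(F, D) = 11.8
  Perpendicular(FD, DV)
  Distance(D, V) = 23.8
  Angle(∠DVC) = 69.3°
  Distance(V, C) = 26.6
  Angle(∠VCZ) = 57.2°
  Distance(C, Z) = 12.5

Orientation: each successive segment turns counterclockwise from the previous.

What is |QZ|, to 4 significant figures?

16.39

∠DVC = 69.3° gives VC at -98.80° from the x-axis; with |VC| = 26.6, C = (-8.034, -21.12). ∠VCZ = 57.2° gives CZ at 24.00° from the x-axis; with |CZ| = 12.5, Z = (3.385, -16.03). Then |QZ| = |Z − Q| = 16.39.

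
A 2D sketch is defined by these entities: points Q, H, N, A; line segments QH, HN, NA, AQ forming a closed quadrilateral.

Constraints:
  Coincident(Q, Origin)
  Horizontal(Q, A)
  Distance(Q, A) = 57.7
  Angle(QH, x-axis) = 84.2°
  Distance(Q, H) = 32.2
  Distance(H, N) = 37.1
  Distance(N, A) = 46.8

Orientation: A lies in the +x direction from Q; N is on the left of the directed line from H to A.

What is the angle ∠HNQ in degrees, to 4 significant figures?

30.97°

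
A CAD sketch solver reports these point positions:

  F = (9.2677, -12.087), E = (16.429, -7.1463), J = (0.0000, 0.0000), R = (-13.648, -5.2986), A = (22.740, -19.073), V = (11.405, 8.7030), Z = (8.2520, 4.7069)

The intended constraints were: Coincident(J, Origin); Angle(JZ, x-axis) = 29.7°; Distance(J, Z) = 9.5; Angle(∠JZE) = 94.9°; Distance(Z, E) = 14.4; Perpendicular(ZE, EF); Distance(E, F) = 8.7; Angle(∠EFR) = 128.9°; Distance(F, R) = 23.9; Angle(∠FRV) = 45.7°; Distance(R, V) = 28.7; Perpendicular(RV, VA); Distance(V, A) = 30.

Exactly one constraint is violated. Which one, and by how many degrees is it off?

Perpendicular(RV, VA) — off by 7.00°.

J = (0.00, 0.00) ✓; JZ at 29.70° ✓; |JZ| = 9.500 ✓; ∠JZE = 94.90° ✓; |ZE| = 14.40 ✓; ∠(ZE, EF) = 90.00° ✓; |EF| = 8.700 ✓; ∠EFR = 128.9° ✓; |FR| = 23.90 ✓; ∠FRV = 45.70° ✓; |RV| = 28.70 ✓; ∠(RV, VA) = 97.00° ✗; |VA| = 30.00 ✓.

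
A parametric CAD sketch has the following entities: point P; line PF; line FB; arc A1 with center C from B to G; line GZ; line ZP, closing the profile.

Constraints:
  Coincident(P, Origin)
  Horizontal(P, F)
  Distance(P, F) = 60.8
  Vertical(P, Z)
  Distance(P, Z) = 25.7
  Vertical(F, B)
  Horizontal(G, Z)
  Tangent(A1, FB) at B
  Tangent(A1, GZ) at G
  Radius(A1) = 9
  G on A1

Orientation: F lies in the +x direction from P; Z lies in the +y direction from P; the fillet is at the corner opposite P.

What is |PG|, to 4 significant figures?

57.82

P is at the origin; P and F share the same y with |PF| = 60.8 and F on the +x side, so F = (60.80, 0.000). P and Z share the same x with |PZ| = 25.7 and Z on the +y side, so Z = (0.000, 25.70). The virtual corner opposite P is at (60.80, 25.70). Since A1 is tangent to FB there, CB ⟂ FB and tangency of A1 to GZ means the radius CG is perpendicular to GZ, with radius 9.0, so the center C sits 9.0 in from both sides at C = (51.80, 16.70). That places the tangent points at B = (60.80, 16.70) on FB and G = (51.80, 25.70) on GZ. Then |PG| = |G − P| = 57.82.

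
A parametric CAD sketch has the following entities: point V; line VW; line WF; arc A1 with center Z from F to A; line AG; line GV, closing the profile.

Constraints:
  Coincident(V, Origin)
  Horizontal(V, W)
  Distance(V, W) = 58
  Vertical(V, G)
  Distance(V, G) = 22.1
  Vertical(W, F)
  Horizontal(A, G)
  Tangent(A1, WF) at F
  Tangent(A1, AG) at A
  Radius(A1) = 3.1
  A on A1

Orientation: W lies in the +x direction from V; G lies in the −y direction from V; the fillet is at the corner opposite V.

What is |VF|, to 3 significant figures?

61.0

V is at the origin; VW is horizontal with |VW| = 58.0 and W on the +x side, so W = (58.0, 0.00). VG is vertical with |VG| = 22.1 and G on the −y side, so G = (0.00, -22.1). The virtual corner opposite V is at (58.0, -22.1). A1 meets WF tangentially, so ZF is at right angles to WF and tangency of A1 to AG means the radius ZA is perpendicular to AG, with radius 3.1, so the center Z sits 3.1 in from both sides at Z = (54.9, -19.0). That places the tangent points at F = (58.0, -19.0) on WF and A = (54.9, -22.1) on AG. Then |VF| = |F − V| = 61.0.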